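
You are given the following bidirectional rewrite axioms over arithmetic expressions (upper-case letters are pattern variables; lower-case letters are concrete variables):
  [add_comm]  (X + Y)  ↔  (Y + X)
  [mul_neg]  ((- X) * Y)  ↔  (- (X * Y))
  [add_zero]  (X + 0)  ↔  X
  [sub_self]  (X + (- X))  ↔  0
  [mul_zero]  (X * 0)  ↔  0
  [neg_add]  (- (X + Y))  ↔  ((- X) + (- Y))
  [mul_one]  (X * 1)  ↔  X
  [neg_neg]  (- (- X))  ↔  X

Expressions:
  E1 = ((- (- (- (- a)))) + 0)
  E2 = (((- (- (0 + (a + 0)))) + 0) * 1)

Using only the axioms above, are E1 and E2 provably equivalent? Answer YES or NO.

YES

1. [neg_neg →] (- (- (- (- a))))  →  (- (- a));  E1 = ((- (- a)) + 0)
2. [add_comm →] ((- (- a)) + 0)  →  (0 + (- (- a)))
3. [neg_neg →] (- (- a))  →  a;  E1 = (0 + a)
4. [add_zero ←] a  →  (a + 0);  E1 = (0 + (a + 0))
5. [neg_neg ←] (0 + (a + 0))  →  (- (- (0 + (a + 0))))
6. [mul_one ←] (- (- (0 + (a + 0))))  →  ((- (- (0 + (a + 0)))) * 1)
7. [add_zero ←] (- (- (0 + (a + 0))))  →  ((- (- (0 + (a + 0)))) + 0);  this is E2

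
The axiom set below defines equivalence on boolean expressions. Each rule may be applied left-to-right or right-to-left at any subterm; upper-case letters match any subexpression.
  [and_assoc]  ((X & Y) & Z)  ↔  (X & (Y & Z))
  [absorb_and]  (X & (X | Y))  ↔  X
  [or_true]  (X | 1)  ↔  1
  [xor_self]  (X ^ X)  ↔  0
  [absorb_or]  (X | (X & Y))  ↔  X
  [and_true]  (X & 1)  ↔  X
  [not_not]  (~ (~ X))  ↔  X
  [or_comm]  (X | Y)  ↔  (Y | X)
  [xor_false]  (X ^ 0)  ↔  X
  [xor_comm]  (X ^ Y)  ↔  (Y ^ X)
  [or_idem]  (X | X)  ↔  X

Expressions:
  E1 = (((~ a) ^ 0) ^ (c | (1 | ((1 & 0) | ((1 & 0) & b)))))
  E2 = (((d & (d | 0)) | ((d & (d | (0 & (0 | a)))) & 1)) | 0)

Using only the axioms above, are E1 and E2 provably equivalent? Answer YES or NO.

All listed rules preserve value, hence provable equivalence implies equal values everywhere; look for a separating assignment.
a=0, b=0, c=0, d=1 gives E1 ↦ 0, E2 ↦ 1; values differ ⇒ not provably equivalent.

NO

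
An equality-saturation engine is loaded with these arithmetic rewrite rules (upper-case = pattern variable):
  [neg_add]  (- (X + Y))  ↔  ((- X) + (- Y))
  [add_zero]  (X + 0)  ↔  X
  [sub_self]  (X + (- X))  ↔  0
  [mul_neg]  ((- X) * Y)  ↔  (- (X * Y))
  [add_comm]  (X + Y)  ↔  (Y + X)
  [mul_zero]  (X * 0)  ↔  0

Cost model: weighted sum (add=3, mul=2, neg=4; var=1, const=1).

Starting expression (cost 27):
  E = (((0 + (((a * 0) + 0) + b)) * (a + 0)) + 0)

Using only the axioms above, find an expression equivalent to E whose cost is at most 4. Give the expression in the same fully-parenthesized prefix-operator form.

1. [mul_zero →] (a * 0)  →  0;  E = (((0 + ((0 + 0) + b)) * (a + 0)) + 0)
2. [add_zero →] (0 + 0)  →  0;  E = (((0 + (0 + b)) * (a + 0)) + 0)
3. [add_comm →] (0 + b)  →  (b + 0);  E = (((0 + (b + 0)) * (a + 0)) + 0)
4. [add_zero →] (b + 0)  →  b;  E = (((0 + b) * (a + 0)) + 0)
5. [add_zero →] (a + 0)  →  a;  E = (((0 + b) * a) + 0)
6. [add_comm →] (0 + b)  →  (b + 0);  E = (((b + 0) * a) + 0)
7. [add_zero →] (((b + 0) * a) + 0)  →  ((b + 0) * a)
8. [add_zero →] (b + 0)  →  b;  cost 4 ≤ 4, done

(b * a)   [cost 4]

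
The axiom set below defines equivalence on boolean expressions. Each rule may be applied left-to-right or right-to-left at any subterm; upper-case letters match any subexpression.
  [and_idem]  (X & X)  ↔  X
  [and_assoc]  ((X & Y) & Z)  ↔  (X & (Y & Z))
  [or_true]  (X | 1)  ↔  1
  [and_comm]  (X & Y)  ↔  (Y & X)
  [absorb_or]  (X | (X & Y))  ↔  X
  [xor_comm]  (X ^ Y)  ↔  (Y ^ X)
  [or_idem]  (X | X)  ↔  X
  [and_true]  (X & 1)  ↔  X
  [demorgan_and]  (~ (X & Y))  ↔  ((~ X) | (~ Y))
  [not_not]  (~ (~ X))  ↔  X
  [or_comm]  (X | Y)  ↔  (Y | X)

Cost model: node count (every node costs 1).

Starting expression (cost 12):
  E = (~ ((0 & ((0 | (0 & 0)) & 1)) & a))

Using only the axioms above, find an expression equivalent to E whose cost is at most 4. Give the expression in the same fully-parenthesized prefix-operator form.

(~ (0 & a))   [cost 4]

step 1: absorb_or (→) rewrites (0 | (0 & 0)) into 0, now (~ ((0 & (0 & 1)) & a))
step 2: and_true (→) rewrites (0 & 1) into 0, now (~ ((0 & 0) & a))
step 3: and_idem (→) rewrites (0 & 0) into 0, reaching cost 4 (bound 4)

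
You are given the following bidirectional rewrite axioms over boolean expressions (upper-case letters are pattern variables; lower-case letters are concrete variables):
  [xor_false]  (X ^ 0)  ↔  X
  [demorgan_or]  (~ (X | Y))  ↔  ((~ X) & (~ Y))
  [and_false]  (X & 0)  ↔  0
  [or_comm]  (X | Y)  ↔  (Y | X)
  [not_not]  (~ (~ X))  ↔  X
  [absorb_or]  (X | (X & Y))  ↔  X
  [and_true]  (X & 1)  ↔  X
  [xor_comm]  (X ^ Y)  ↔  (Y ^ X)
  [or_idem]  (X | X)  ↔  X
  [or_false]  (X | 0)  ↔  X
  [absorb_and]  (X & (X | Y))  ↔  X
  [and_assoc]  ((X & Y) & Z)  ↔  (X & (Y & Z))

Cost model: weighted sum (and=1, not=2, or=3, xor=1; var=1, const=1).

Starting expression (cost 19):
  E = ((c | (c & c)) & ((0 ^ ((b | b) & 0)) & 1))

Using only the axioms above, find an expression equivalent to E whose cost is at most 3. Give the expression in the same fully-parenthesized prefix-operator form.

(1) ((0 ^ ((b | b) & 0)) & 1)  =[and_true →]=  (0 ^ ((b | b) & 0))    ⊢ ((c | (c & c)) & (0 ^ ((b | b) & 0)))
(2) (b | b)  =[or_idem →]=  b    ⊢ ((c | (c & c)) & (0 ^ (b & 0)))
(3) (c | (c & c))  =[absorb_or →]=  c    ⊢ (c & (0 ^ (b & 0)))
(4) (b & 0)  =[and_false →]=  0    ⊢ (c & (0 ^ 0))
(5) (0 ^ 0)  =[xor_false →]=  0    ⊢ cost 3, within 3

(c & 0)   [cost 3]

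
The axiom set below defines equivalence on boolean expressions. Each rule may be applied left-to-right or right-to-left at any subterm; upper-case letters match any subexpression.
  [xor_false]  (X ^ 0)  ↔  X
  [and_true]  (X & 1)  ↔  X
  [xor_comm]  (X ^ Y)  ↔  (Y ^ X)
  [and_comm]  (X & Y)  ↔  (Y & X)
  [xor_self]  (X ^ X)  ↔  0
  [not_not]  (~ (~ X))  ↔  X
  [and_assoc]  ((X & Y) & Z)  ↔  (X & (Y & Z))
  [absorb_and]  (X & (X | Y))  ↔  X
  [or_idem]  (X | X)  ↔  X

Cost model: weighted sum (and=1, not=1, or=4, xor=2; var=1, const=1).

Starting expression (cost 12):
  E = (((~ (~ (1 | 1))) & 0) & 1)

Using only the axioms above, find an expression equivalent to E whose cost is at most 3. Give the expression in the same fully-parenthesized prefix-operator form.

1. [not_not →] (~ (~ (1 | 1)))  →  (1 | 1);  E = (((1 | 1) & 0) & 1)
2. [and_true →] (((1 | 1) & 0) & 1)  →  ((1 | 1) & 0)
3. [or_idem →] (1 | 1)  →  1;  cost 3 ≤ 3, done

(1 & 0)   [cost 3]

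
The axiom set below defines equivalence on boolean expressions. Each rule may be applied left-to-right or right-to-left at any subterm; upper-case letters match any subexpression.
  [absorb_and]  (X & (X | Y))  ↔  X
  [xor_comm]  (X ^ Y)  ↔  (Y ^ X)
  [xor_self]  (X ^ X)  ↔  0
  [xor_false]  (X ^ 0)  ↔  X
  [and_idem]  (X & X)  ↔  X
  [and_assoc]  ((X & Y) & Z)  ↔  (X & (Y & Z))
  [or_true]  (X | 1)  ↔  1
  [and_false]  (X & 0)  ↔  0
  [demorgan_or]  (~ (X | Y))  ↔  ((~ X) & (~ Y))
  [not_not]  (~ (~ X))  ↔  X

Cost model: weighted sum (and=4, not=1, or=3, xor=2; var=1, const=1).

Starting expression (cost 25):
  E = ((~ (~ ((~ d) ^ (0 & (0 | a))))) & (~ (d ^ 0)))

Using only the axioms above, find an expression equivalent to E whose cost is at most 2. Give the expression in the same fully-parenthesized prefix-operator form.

(~ d)   [cost 2]

(1) (0 & (0 | a))  =[absorb_and →]=  0    ⊢ ((~ (~ ((~ d) ^ 0))) & (~ (d ^ 0)))
(2) (d ^ 0)  =[xor_false →]=  d    ⊢ ((~ (~ ((~ d) ^ 0))) & (~ d))
(3) (~ (~ ((~ d) ^ 0)))  =[not_not →]=  ((~ d) ^ 0)    ⊢ (((~ d) ^ 0) & (~ d))
(4) ((~ d) ^ 0)  =[xor_false →]=  (~ d)    ⊢ ((~ d) & (~ d))
(5) ((~ d) & (~ d))  =[and_idem →]=  (~ d)    ⊢ cost 2, within 2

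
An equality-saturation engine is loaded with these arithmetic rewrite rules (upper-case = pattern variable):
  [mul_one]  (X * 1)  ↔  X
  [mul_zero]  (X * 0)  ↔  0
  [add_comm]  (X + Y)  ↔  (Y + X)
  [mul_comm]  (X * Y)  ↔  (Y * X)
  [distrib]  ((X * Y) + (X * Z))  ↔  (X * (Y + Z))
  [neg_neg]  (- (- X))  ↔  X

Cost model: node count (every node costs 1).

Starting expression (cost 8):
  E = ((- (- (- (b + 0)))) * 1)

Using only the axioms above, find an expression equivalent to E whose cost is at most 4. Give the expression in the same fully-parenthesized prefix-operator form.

step 1: mul_one (→) rewrites ((- (- (- (b + 0)))) * 1) into (- (- (- (b + 0))))
step 2: neg_neg (→) rewrites (- (- (b + 0))) into (b + 0), reaching cost 4 (bound 4)

(- (b + 0))   [cost 4]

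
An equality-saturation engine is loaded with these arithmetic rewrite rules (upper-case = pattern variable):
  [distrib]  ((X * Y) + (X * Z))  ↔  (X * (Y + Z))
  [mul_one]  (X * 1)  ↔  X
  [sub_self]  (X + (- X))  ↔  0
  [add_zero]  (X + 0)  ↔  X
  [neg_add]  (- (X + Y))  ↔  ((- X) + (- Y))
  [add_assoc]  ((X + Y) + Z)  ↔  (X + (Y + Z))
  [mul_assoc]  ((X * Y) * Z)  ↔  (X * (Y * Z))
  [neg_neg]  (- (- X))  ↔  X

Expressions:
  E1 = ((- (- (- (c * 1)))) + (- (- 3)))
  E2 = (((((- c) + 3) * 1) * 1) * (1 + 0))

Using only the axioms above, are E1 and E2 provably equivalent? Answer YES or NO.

YES

step 1: neg_neg (→) rewrites (- (- (- (c * 1)))) into (- (c * 1)), now ((- (c * 1)) + (- (- 3)))
step 2: neg_neg (→) rewrites (- (- 3)) into 3, now ((- (c * 1)) + 3)
step 3: mul_one (→) rewrites (c * 1) into c, now ((- c) + 3)
step 4: mul_one (←) rewrites ((- c) + 3) into (((- c) + 3) * 1)
step 5: mul_one (←) rewrites ((- c) + 3) into (((- c) + 3) * 1), now ((((- c) + 3) * 1) * 1)
step 6: add_zero (←) rewrites 1 into (1 + 0), now ((((- c) + 3) * 1) * (1 + 0))
step 7: mul_one (←) rewrites (((- c) + 3) * 1) into ((((- c) + 3) * 1) * 1), which is E2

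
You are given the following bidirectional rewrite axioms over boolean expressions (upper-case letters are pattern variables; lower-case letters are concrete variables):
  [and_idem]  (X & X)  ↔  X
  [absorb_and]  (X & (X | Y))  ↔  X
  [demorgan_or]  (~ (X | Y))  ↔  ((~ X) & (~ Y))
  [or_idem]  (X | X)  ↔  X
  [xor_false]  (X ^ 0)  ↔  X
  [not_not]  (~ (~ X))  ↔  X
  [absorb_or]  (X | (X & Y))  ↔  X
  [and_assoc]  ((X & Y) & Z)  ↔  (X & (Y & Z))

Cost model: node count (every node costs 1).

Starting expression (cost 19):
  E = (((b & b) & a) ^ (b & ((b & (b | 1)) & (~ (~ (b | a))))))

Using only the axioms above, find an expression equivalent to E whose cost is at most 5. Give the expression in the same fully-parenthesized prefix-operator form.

step 1: not_not (→) rewrites (~ (~ (b | a))) into (b | a), now (((b & b) & a) ^ (b & ((b & (b | 1)) & (b | a))))
step 2: absorb_and (→) rewrites (b & (b | 1)) into b, now (((b & b) & a) ^ (b & (b & (b | a))))
step 3: and_idem (→) rewrites (b & b) into b, now ((b & a) ^ (b & (b & (b | a))))
step 4: absorb_and (→) rewrites (b & (b | a)) into b, now ((b & a) ^ (b & b))
step 5: and_idem (→) rewrites (b & b) into b, reaching cost 5 (bound 5)

((b & a) ^ b)   [cost 5]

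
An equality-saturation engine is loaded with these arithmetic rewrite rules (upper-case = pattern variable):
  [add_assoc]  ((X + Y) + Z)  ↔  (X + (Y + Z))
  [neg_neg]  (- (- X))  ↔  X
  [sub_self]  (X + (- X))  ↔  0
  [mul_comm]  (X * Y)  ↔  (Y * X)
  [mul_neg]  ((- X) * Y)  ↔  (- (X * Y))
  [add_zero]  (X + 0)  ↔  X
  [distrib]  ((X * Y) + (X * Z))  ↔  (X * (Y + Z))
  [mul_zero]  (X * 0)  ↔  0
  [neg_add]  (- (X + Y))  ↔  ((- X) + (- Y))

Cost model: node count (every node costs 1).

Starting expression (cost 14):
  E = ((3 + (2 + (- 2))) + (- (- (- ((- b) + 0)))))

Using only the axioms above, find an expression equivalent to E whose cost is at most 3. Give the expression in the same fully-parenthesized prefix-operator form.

1. [neg_neg →] (- (- (- ((- b) + 0))))  →  (- ((- b) + 0));  E = ((3 + (2 + (- 2))) + (- ((- b) + 0)))
2. [sub_self →] (2 + (- 2))  →  0;  E = ((3 + 0) + (- ((- b) + 0)))
3. [add_zero →] (3 + 0)  →  3;  E = (3 + (- ((- b) + 0)))
4. [add_zero →] ((- b) + 0)  →  (- b);  E = (3 + (- (- b)))
5. [neg_neg →] (- (- b))  →  b;  cost 3 ≤ 3, done

(3 + b)   [cost 3]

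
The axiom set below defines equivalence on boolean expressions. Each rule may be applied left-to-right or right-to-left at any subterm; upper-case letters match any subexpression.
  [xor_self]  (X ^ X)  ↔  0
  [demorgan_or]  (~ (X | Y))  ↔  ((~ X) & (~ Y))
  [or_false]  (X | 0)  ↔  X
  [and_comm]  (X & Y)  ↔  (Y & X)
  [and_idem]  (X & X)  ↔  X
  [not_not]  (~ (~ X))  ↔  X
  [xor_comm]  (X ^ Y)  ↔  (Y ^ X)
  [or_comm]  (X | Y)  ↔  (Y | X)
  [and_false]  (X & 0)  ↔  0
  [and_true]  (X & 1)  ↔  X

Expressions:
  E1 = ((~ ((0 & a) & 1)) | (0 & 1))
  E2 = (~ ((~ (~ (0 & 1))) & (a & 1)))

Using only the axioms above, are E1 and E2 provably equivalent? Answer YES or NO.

YES

(1) (0 & 1)  =[and_true →]=  0    ⊢ ((~ ((0 & a) & 1)) | 0)
(2) ((0 & a) & 1)  =[and_true →]=  (0 & a)    ⊢ ((~ (0 & a)) | 0)
(3) ((~ (0 & a)) | 0)  =[or_false →]=  (~ (0 & a))
(4) a  =[and_true ←]=  (a & 1)    ⊢ (~ (0 & (a & 1)))
(5) 0  =[and_true ←]=  (0 & 1)    ⊢ (~ ((0 & 1) & (a & 1)))
(6) (0 & 1)  =[not_not ←]=  (~ (~ (0 & 1)))    ⊢ E2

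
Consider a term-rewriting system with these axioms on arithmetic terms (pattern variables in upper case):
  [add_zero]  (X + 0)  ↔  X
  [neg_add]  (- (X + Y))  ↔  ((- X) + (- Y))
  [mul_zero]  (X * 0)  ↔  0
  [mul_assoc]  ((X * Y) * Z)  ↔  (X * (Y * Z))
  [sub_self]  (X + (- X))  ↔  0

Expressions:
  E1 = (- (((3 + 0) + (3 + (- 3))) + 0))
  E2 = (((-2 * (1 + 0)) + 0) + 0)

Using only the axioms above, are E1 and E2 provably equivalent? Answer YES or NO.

The axioms are sound identities: if E1 ↔* E2 then E1 and E2 evaluate identically under any assignment.
Under the empty assignment (no variables occur): E1 evaluates to -3, E2 to -2. Distinct ⇒ no rewrite sequence connects them.

NO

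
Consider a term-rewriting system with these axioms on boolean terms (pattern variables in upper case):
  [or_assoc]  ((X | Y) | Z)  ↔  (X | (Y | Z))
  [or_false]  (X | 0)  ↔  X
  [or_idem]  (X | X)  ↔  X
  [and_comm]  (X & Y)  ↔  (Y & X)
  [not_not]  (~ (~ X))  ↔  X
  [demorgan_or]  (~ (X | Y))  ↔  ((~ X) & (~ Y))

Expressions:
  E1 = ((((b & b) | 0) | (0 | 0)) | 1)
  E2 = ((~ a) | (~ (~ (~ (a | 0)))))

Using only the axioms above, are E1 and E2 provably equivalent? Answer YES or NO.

NO

The axioms are sound identities: if E1 ↔* E2 then E1 and E2 evaluate identically under any assignment.
Under a=1, b=0: E1 evaluates to 1, E2 to 0. Distinct ⇒ no rewrite sequence connects them.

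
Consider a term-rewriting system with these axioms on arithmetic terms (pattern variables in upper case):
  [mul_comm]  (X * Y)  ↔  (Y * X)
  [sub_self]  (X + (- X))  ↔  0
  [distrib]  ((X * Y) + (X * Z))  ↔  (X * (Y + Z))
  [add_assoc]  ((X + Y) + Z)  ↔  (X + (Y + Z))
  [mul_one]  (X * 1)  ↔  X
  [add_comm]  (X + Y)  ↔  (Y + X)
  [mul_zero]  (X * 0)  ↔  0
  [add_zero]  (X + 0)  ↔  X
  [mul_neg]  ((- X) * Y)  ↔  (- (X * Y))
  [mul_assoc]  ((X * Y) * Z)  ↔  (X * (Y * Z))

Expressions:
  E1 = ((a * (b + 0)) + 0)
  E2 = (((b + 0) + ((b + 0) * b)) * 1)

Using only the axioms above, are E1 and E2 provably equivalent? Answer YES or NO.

NO

Every axiom is a valid identity, so a rewrite proof would force E1 and E2 to agree under every assignment.
At a=0, b=1: E1 = 0 but E2 = 2; they differ, so no derivation exists.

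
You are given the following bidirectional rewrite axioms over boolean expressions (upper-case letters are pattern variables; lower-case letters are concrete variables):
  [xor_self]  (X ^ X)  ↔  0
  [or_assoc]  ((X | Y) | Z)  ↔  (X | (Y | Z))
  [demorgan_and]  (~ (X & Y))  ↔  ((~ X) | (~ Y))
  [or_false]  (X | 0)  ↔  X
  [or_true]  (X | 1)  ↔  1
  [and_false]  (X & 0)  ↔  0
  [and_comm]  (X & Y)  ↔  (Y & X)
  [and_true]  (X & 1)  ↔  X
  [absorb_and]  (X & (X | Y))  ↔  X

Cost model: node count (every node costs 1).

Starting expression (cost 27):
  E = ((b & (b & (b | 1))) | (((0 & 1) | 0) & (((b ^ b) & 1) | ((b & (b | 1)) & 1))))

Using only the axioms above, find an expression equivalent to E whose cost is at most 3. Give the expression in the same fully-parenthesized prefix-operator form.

1. [absorb_and →] (b & (b | 1))  →  b;  E = ((b & (b & (b | 1))) | (((0 & 1) | 0) & (((b ^ b) & 1) | (b & 1))))
2. [and_true →] (b & 1)  →  b;  E = ((b & (b & (b | 1))) | (((0 & 1) | 0) & (((b ^ b) & 1) | b)))
3. [absorb_and →] (b & (b | 1))  →  b;  E = ((b & b) | (((0 & 1) | 0) & (((b ^ b) & 1) | b)))
4. [or_false →] ((0 & 1) | 0)  →  (0 & 1);  E = ((b & b) | ((0 & 1) & (((b ^ b) & 1) | b)))
5. [and_true →] ((b ^ b) & 1)  →  (b ^ b);  E = ((b & b) | ((0 & 1) & ((b ^ b) | b)))
6. [xor_self →] (b ^ b)  →  0;  E = ((b & b) | ((0 & 1) & (0 | b)))
7. [and_true →] (0 & 1)  →  0;  E = ((b & b) | (0 & (0 | b)))
8. [absorb_and →] (0 & (0 | b))  →  0;  E = ((b & b) | 0)
9. [or_false →] ((b & b) | 0)  →  (b & b);  cost 3 ≤ 3, done

(b & b)   [cost 3]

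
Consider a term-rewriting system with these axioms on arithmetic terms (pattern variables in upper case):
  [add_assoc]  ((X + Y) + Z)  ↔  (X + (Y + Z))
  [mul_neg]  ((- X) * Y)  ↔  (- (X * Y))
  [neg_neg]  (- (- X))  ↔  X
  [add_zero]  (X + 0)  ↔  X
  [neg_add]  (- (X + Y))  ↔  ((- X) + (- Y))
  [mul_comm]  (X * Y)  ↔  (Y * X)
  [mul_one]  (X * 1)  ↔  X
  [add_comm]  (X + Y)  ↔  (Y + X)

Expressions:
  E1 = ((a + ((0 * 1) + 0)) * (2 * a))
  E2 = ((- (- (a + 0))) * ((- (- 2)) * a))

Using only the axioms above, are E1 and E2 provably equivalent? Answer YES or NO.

step 1: mul_one (→) rewrites (0 * 1) into 0, now ((a + (0 + 0)) * (2 * a))
step 2: add_zero (→) rewrites (0 + 0) into 0, now ((a + 0) * (2 * a))
step 3: add_zero (→) rewrites (a + 0) into a, now (a * (2 * a))
step 4: neg_neg (←) rewrites a into (- (- a)), now ((- (- a)) * (2 * a))
step 5: add_zero (←) rewrites a into (a + 0), now ((- (- (a + 0))) * (2 * a))
step 6: neg_neg (←) rewrites 2 into (- (- 2)), which is E2

YES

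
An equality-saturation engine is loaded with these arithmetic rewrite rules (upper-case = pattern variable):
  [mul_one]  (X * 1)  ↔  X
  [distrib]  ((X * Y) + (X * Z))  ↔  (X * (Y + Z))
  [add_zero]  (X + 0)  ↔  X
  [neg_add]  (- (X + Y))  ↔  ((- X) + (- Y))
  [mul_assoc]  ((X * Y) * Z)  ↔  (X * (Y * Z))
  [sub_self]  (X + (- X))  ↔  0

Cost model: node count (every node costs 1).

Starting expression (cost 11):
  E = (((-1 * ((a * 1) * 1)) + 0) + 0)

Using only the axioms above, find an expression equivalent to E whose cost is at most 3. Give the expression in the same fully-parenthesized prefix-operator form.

(1) (((-1 * ((a * 1) * 1)) + 0) + 0)  =[add_zero →]=  ((-1 * ((a * 1) * 1)) + 0)
(2) ((-1 * ((a * 1) * 1)) + 0)  =[add_zero →]=  (-1 * ((a * 1) * 1))
(3) (a * 1)  =[mul_one →]=  a    ⊢ (-1 * (a * 1))
(4) (a * 1)  =[mul_one →]=  a    ⊢ cost 3, within 3

(-1 * a)   [cost 3]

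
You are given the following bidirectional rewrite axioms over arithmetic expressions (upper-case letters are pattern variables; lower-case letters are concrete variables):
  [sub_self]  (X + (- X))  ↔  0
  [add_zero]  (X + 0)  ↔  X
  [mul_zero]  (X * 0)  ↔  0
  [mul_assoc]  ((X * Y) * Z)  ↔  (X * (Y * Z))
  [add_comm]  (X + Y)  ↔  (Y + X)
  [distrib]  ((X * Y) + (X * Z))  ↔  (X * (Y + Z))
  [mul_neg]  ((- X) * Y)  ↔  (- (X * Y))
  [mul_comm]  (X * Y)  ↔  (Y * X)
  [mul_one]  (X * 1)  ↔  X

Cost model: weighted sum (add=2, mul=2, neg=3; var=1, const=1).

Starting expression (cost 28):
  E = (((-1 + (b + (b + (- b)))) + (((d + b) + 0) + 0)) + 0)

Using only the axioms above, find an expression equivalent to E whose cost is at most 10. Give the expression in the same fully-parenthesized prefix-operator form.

((-1 + b) + (d + b))   [cost 10]

step 1: sub_self (→) rewrites (b + (- b)) into 0, now (((-1 + (b + 0)) + (((d + b) + 0) + 0)) + 0)
step 2: add_zero (→) rewrites (((-1 + (b + 0)) + (((d + b) + 0) + 0)) + 0) into ((-1 + (b + 0)) + (((d + b) + 0) + 0))
step 3: add_zero (→) rewrites (((d + b) + 0) + 0) into ((d + b) + 0), now ((-1 + (b + 0)) + ((d + b) + 0))
step 4: add_zero (→) rewrites (b + 0) into b, now ((-1 + b) + ((d + b) + 0))
step 5: add_zero (→) rewrites ((d + b) + 0) into (d + b), reaching cost 10 (bound 10)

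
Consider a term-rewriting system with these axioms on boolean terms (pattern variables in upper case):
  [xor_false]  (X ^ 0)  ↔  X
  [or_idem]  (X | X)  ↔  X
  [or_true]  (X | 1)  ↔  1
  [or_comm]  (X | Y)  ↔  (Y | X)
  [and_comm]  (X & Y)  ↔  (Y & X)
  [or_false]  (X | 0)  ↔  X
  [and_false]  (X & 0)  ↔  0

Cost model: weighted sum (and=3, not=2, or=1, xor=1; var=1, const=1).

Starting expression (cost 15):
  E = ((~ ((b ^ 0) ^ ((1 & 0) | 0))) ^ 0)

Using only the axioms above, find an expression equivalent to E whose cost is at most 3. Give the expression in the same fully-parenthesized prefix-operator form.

(~ b)   [cost 3]

(1) ((1 & 0) | 0)  =[or_false →]=  (1 & 0)    ⊢ ((~ ((b ^ 0) ^ (1 & 0))) ^ 0)
(2) ((~ ((b ^ 0) ^ (1 & 0))) ^ 0)  =[xor_false →]=  (~ ((b ^ 0) ^ (1 & 0)))
(3) (b ^ 0)  =[xor_false →]=  b    ⊢ (~ (b ^ (1 & 0)))
(4) (1 & 0)  =[and_false →]=  0    ⊢ (~ (b ^ 0))
(5) (b ^ 0)  =[xor_false →]=  b    ⊢ cost 3, within 3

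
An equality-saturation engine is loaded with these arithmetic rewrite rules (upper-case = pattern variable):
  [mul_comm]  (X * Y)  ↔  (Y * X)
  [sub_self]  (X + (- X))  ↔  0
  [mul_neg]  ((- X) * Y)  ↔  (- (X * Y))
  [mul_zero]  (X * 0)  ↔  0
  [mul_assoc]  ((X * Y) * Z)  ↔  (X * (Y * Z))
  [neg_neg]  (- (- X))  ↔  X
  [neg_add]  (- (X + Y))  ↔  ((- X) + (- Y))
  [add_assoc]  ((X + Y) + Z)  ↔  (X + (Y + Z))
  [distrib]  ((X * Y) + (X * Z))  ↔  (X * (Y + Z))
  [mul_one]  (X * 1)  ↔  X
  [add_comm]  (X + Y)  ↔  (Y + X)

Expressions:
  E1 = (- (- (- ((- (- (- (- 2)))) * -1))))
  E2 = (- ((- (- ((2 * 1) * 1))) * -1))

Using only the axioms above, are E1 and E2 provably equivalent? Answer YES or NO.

YES

step 1: neg_neg (→) rewrites (- (- 2)) into 2, now (- (- (- ((- (- 2)) * -1))))
step 2: neg_neg (→) rewrites (- (- (- ((- (- 2)) * -1)))) into (- ((- (- 2)) * -1))
step 3: neg_neg (→) rewrites (- (- 2)) into 2, now (- (2 * -1))
step 4: mul_one (←) rewrites 2 into (2 * 1), now (- ((2 * 1) * -1))
step 5: neg_neg (←) rewrites (2 * 1) into (- (- (2 * 1))), now (- ((- (- (2 * 1))) * -1))
step 6: mul_one (←) rewrites (2 * 1) into ((2 * 1) * 1), which is E2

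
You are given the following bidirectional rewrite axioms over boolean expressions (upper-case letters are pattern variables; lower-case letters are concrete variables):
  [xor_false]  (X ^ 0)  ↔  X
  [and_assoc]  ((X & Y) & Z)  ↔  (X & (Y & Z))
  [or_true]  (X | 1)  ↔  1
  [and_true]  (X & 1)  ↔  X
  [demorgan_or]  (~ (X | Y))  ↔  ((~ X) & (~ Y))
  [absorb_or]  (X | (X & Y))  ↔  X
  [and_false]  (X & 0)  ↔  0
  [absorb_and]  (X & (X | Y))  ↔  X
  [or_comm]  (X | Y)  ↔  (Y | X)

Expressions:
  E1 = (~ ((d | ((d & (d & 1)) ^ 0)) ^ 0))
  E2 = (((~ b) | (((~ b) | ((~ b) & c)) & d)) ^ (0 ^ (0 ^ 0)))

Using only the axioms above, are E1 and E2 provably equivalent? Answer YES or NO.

NO

All listed rules preserve value, hence provable equivalence implies equal values everywhere; look for a separating assignment.
b=0, c=0, d=1 gives E1 ↦ 0, E2 ↦ 1; values differ ⇒ not provably equivalent.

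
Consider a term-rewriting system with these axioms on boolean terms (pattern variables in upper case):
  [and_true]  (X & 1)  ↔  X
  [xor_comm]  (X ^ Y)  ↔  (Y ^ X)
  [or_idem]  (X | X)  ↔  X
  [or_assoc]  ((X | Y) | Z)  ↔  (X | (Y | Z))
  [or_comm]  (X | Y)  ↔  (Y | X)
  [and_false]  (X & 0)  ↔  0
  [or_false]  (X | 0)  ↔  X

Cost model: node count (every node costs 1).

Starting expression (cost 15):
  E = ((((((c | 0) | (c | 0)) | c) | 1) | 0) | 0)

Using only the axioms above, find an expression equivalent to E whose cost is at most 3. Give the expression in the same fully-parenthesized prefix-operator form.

step 1: or_idem (→) rewrites ((c | 0) | (c | 0)) into (c | 0), now (((((c | 0) | c) | 1) | 0) | 0)
step 2: or_false (→) rewrites (((((c | 0) | c) | 1) | 0) | 0) into ((((c | 0) | c) | 1) | 0)
step 3: or_false (→) rewrites (c | 0) into c, now (((c | c) | 1) | 0)
step 4: or_false (→) rewrites (((c | c) | 1) | 0) into ((c | c) | 1)
step 5: or_idem (→) rewrites (c | c) into c, reaching cost 3 (bound 3)

(c | 1)   [cost 3]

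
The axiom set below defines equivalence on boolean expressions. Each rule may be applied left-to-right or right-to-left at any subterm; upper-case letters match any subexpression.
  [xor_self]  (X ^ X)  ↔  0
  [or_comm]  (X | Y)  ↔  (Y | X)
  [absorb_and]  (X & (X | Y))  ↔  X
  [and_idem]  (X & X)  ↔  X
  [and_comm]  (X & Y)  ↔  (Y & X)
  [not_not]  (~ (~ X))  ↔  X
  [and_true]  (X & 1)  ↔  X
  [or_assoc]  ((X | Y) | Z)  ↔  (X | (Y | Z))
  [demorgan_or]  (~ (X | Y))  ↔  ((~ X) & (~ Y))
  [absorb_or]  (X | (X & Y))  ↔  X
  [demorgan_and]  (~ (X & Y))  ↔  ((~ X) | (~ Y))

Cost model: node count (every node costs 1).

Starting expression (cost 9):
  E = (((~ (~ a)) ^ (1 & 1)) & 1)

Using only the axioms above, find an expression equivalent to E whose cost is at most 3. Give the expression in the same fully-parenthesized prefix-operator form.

(1) (((~ (~ a)) ^ (1 & 1)) & 1)  =[and_true →]=  ((~ (~ a)) ^ (1 & 1))
(2) (~ (~ a))  =[not_not →]=  a    ⊢ (a ^ (1 & 1))
(3) (1 & 1)  =[and_idem →]=  1    ⊢ cost 3, within 3

(a ^ 1)   [cost 3]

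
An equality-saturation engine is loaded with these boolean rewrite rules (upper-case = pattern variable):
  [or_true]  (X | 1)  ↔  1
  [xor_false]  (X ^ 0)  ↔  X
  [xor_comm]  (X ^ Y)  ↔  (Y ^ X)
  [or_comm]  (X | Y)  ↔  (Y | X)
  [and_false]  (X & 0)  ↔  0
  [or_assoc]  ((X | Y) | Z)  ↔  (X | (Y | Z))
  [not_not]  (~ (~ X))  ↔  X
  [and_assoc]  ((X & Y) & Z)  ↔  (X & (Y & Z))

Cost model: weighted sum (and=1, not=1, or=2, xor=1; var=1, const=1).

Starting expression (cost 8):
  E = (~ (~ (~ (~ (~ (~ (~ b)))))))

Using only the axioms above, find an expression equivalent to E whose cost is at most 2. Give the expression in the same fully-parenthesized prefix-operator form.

step 1: not_not (→) rewrites (~ (~ (~ (~ b)))) into (~ (~ b)), now (~ (~ (~ (~ (~ b)))))
step 2: not_not (→) rewrites (~ (~ b)) into b, now (~ (~ (~ b)))
step 3: not_not (→) rewrites (~ (~ (~ b))) into (~ b), reaching cost 2 (bound 2)

(~ b)   [cost 2]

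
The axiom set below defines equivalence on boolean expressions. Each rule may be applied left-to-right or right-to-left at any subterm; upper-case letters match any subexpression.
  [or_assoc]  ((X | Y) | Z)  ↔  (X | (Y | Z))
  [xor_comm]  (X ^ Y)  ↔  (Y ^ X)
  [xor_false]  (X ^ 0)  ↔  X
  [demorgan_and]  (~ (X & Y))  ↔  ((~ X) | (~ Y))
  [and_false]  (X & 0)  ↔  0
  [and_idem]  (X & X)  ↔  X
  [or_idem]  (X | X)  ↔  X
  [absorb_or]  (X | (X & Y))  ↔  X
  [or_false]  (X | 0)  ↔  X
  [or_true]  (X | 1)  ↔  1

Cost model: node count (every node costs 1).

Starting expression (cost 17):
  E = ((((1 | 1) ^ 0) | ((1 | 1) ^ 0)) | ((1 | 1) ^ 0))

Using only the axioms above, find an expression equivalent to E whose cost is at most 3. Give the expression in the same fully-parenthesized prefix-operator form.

(1) (((1 | 1) ^ 0) | ((1 | 1) ^ 0))  =[or_idem →]=  ((1 | 1) ^ 0)    ⊢ (((1 | 1) ^ 0) | ((1 | 1) ^ 0))
(2) (((1 | 1) ^ 0) | ((1 | 1) ^ 0))  =[or_idem →]=  ((1 | 1) ^ 0)
(3) ((1 | 1) ^ 0)  =[xor_false →]=  (1 | 1)    ⊢ cost 3, within 3

(1 | 1)   [cost 3]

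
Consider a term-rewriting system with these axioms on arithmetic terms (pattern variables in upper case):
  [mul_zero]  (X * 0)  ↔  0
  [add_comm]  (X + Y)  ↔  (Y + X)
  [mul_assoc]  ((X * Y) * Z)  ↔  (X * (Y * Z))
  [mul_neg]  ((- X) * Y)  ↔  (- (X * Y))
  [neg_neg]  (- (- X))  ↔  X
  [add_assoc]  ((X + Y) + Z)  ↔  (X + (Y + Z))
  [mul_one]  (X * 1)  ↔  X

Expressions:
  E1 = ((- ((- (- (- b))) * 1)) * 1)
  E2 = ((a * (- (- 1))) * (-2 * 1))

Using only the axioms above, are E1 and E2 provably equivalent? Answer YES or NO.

All listed rules preserve value, hence provable equivalence implies equal values everywhere; look for a separating assignment.
a=0, b=1 gives E1 ↦ 1, E2 ↦ 0; values differ ⇒ not provably equivalent.

NO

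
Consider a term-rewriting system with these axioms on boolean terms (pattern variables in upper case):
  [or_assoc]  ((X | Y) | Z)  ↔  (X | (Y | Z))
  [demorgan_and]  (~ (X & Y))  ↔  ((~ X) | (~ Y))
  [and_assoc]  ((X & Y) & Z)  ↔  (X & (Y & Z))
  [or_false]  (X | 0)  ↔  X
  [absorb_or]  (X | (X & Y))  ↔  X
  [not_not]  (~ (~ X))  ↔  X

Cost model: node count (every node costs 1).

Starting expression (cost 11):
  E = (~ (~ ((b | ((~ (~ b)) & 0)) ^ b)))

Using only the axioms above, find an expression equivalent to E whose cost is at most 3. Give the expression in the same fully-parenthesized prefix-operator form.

(1) (~ (~ ((b | ((~ (~ b)) & 0)) ^ b)))  =[not_not →]=  ((b | ((~ (~ b)) & 0)) ^ b)
(2) (~ (~ b))  =[not_not →]=  b    ⊢ ((b | (b & 0)) ^ b)
(3) (b | (b & 0))  =[absorb_or →]=  b    ⊢ cost 3, within 3

(b ^ b)   [cost 3]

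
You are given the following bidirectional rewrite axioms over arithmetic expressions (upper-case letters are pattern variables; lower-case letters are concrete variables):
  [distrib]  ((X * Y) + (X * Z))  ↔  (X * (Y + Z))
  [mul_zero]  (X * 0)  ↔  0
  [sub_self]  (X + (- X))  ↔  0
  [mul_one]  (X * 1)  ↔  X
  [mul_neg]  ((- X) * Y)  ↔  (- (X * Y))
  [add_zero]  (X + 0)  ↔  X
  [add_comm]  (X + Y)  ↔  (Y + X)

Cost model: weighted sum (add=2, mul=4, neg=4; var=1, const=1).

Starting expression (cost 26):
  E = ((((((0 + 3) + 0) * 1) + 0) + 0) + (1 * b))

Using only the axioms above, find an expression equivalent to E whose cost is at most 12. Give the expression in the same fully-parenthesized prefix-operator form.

((0 + 3) + (1 * b))   [cost 12]

1. [add_zero →] ((((0 + 3) + 0) * 1) + 0)  →  (((0 + 3) + 0) * 1);  E = (((((0 + 3) + 0) * 1) + 0) + (1 * b))
2. [add_zero →] ((((0 + 3) + 0) * 1) + 0)  →  (((0 + 3) + 0) * 1);  E = ((((0 + 3) + 0) * 1) + (1 * b))
3. [add_zero →] ((0 + 3) + 0)  →  (0 + 3);  E = (((0 + 3) * 1) + (1 * b))
4. [mul_one →] ((0 + 3) * 1)  →  (0 + 3);  cost 12 ≤ 12, done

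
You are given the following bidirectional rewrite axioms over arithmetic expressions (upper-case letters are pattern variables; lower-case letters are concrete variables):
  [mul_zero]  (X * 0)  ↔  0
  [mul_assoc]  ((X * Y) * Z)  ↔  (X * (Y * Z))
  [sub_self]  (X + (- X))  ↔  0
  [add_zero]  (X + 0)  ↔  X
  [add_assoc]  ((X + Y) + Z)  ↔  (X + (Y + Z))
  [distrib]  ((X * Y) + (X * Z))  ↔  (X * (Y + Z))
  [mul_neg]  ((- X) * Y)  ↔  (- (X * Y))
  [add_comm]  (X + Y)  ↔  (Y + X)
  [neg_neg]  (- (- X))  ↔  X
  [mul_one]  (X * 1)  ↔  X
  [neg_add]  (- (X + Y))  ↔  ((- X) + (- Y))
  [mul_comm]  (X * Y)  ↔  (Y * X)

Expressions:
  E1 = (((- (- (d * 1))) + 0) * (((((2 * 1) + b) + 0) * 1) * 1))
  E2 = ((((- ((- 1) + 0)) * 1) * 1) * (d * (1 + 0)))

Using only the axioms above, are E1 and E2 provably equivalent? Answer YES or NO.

The axioms are sound identities: if E1 ↔* E2 then E1 and E2 evaluate identically under any assignment.
Under b=0, d=1: E1 evaluates to 2, E2 to 1. Distinct ⇒ no rewrite sequence connects them.

NO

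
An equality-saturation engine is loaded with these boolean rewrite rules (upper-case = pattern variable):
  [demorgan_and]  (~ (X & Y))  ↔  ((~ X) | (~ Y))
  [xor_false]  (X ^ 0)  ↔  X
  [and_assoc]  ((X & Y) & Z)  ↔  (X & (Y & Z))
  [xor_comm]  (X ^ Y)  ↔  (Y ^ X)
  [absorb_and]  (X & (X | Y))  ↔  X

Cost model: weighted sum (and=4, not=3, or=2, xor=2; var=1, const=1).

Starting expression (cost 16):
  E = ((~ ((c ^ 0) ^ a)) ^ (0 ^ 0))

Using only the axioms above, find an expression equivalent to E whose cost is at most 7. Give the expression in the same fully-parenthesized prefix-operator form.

(1) (c ^ 0)  =[xor_false →]=  c    ⊢ ((~ (c ^ a)) ^ (0 ^ 0))
(2) (0 ^ 0)  =[xor_false →]=  0    ⊢ ((~ (c ^ a)) ^ 0)
(3) ((~ (c ^ a)) ^ 0)  =[xor_false →]=  (~ (c ^ a))    ⊢ cost 7, within 7

(~ (c ^ a))   [cost 7]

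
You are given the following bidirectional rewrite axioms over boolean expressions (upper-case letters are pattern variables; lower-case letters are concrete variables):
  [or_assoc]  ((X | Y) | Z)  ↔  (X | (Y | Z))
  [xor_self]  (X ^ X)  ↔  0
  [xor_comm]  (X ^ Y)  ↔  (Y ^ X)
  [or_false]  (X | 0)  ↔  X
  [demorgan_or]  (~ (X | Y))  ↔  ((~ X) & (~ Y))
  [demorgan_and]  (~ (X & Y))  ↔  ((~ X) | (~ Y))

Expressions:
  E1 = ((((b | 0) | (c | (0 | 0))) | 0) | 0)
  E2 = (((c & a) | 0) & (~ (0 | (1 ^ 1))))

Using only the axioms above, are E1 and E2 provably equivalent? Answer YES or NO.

All listed rules preserve value, hence provable equivalence implies equal values everywhere; look for a separating assignment.
a=0, b=0, c=1 gives E1 ↦ 1, E2 ↦ 0; values differ ⇒ not provably equivalent.

NO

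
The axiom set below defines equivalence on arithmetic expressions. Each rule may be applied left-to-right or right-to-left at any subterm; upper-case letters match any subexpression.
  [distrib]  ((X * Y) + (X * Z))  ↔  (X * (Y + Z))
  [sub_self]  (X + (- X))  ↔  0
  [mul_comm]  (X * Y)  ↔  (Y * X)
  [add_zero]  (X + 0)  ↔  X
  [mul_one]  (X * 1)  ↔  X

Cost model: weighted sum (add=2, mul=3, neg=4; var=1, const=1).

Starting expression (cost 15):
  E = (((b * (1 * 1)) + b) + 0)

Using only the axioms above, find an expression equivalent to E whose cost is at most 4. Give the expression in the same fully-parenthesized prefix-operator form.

1. [mul_one →] (1 * 1)  →  1;  E = (((b * 1) + b) + 0)
2. [add_zero →] (((b * 1) + b) + 0)  →  ((b * 1) + b)
3. [mul_one →] (b * 1)  →  b;  cost 4 ≤ 4, done

(b + b)   [cost 4]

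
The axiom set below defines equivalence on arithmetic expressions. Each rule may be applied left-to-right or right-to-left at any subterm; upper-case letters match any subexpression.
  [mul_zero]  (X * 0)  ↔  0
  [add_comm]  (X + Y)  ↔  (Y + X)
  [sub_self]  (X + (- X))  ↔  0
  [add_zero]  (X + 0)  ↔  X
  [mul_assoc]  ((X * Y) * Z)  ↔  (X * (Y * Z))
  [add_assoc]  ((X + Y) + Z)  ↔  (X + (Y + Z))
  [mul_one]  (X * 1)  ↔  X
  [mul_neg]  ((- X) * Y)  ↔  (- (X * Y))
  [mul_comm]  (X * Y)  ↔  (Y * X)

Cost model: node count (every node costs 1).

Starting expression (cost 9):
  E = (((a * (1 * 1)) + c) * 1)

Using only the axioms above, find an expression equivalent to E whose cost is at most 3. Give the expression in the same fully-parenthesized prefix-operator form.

(a + c)   [cost 3]

(1) (1 * 1)  =[mul_one →]=  1    ⊢ (((a * 1) + c) * 1)
(2) (((a * 1) + c) * 1)  =[mul_one →]=  ((a * 1) + c)
(3) (a * 1)  =[mul_one →]=  a    ⊢ cost 3, within 3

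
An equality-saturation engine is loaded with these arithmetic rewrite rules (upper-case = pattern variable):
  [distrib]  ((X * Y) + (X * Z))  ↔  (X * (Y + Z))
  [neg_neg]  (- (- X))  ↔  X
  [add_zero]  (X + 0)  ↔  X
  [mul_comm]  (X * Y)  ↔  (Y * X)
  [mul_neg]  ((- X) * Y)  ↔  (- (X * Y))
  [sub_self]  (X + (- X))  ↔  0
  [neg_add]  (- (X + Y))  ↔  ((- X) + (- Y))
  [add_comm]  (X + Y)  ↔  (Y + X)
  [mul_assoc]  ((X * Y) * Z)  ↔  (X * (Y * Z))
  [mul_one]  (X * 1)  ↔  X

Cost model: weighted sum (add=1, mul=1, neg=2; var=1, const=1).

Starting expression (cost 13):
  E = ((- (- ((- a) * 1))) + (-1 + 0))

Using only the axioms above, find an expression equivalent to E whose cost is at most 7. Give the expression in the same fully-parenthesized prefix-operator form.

1. [mul_one →] ((- a) * 1)  →  (- a);  E = ((- (- (- a))) + (-1 + 0))
2. [add_comm →] ((- (- (- a))) + (-1 + 0))  →  ((-1 + 0) + (- (- (- a))))
3. [neg_neg →] (- (- a))  →  a;  cost 7 ≤ 7, done

((-1 + 0) + (- a))   [cost 7]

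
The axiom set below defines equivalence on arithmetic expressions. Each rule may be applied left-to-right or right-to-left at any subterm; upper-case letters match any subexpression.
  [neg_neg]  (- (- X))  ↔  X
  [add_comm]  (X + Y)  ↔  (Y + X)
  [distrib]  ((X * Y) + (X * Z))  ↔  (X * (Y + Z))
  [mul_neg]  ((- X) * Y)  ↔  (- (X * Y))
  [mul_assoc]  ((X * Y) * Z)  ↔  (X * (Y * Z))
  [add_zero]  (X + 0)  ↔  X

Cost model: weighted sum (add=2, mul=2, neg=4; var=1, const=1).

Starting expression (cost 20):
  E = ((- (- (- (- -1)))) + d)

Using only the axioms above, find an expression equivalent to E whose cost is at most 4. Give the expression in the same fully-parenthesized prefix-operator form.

step 1: neg_neg (→) rewrites (- (- (- -1))) into (- -1), now ((- (- -1)) + d)
step 2: add_comm (→) rewrites ((- (- -1)) + d) into (d + (- (- -1)))
step 3: neg_neg (→) rewrites (- (- -1)) into -1, reaching cost 4 (bound 4)

(d + -1)   [cost 4]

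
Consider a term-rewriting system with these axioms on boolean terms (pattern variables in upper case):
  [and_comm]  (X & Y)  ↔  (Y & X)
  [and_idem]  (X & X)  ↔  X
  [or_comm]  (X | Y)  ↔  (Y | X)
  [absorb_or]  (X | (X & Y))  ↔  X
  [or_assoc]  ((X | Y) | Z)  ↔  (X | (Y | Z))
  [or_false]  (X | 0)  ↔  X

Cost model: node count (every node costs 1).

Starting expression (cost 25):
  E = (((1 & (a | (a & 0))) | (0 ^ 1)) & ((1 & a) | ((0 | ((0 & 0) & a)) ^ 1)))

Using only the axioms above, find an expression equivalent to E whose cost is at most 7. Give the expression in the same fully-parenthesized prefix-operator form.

((1 & a) | (0 ^ 1))   [cost 7]

(1) (0 & 0)  =[and_idem →]=  0    ⊢ (((1 & (a | (a & 0))) | (0 ^ 1)) & ((1 & a) | ((0 | (0 & a)) ^ 1)))
(2) (a | (a & 0))  =[absorb_or →]=  a    ⊢ (((1 & a) | (0 ^ 1)) & ((1 & a) | ((0 | (0 & a)) ^ 1)))
(3) (0 | (0 & a))  =[absorb_or →]=  0    ⊢ (((1 & a) | (0 ^ 1)) & ((1 & a) | (0 ^ 1)))
(4) (((1 & a) | (0 ^ 1)) & ((1 & a) | (0 ^ 1)))  =[and_idem →]=  ((1 & a) | (0 ^ 1))    ⊢ cost 7, within 7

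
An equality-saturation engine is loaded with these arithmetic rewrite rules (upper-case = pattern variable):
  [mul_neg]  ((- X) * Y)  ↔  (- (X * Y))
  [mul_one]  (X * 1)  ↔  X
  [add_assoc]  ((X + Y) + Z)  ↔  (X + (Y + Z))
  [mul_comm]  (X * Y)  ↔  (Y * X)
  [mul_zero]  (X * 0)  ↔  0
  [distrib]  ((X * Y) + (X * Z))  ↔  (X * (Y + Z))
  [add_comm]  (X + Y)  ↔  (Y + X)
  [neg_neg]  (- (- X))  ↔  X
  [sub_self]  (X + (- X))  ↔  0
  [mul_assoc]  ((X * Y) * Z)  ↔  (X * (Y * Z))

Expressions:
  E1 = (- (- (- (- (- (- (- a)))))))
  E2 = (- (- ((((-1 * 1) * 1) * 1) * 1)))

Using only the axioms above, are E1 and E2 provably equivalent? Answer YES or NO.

All listed rules preserve value, hence provable equivalence implies equal values everywhere; look for a separating assignment.
a=0 gives E1 ↦ 0, E2 ↦ -1; values differ ⇒ not provably equivalent.

NO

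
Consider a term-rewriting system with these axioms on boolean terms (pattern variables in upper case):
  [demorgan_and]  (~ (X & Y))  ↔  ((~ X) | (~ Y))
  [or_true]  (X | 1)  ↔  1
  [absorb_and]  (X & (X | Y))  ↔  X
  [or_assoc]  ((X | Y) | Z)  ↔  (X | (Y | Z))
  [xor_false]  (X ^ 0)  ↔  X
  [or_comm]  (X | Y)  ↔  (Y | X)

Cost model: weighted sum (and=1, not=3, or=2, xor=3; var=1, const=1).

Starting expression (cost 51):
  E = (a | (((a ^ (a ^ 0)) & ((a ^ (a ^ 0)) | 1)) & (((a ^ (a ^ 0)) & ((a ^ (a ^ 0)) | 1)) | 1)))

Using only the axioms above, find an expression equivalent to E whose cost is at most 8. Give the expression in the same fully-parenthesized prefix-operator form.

(a | (a ^ a))   [cost 8]

1. [absorb_and →] (((a ^ (a ^ 0)) & ((a ^ (a ^ 0)) | 1)) & (((a ^ (a ^ 0)) & ((a ^ (a ^ 0)) | 1)) | 1))  →  ((a ^ (a ^ 0)) & ((a ^ (a ^ 0)) | 1));  E = (a | ((a ^ (a ^ 0)) & ((a ^ (a ^ 0)) | 1)))
2. [absorb_and →] ((a ^ (a ^ 0)) & ((a ^ (a ^ 0)) | 1))  →  (a ^ (a ^ 0));  E = (a | (a ^ (a ^ 0)))
3. [xor_false →] (a ^ 0)  →  a;  cost 8 ≤ 8, done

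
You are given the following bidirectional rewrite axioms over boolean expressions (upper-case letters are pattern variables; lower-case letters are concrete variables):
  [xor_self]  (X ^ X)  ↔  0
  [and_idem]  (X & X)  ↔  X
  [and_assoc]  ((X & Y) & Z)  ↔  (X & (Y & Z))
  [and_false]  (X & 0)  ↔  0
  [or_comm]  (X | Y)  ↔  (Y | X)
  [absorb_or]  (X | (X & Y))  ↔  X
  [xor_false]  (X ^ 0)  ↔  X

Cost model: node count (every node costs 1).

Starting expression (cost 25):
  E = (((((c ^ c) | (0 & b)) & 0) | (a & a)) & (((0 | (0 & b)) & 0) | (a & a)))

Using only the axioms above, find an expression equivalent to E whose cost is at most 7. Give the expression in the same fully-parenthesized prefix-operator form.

1. [xor_self →] (c ^ c)  →  0;  E = ((((0 | (0 & b)) & 0) | (a & a)) & (((0 | (0 & b)) & 0) | (a & a)))
2. [and_idem →] ((((0 | (0 & b)) & 0) | (a & a)) & (((0 | (0 & b)) & 0) | (a & a)))  →  (((0 | (0 & b)) & 0) | (a & a))
3. [absorb_or →] (0 | (0 & b))  →  0;  cost 7 ≤ 7, done

((0 & 0) | (a & a))   [cost 7]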